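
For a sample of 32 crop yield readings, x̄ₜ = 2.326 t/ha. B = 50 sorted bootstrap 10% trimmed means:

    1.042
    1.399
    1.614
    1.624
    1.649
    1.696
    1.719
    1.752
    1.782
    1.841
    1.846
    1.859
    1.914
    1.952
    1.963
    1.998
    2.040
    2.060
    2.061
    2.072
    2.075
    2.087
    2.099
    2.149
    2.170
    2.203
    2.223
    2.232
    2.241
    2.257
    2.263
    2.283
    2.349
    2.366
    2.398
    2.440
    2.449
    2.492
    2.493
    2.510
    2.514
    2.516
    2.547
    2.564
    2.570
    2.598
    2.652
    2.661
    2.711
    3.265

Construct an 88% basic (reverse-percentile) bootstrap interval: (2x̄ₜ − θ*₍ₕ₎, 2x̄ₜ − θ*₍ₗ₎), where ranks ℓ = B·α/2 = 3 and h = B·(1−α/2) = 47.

(2.000, 3.038)

Percentile endpoints at ranks 3 and 47: θ*₍3₎ = 1.614, θ*₍47₎ = 2.652.
Basic interval reflects these around x̄ₜ:
  lower = 2 × 2.326 − 2.652 = 2.000
  upper = 2 × 2.326 − 1.614 = 3.038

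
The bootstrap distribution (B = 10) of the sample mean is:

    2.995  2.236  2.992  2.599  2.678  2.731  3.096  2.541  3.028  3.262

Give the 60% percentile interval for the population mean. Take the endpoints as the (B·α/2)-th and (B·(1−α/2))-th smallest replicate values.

Sorted replicates: 2.236, 2.541, 2.599, 2.678, 2.731, 2.992, 2.995, 3.028, 3.096, 3.262
α = 0.40; lower rank = 10 × 0.200 = 2; upper rank = 10 × 0.800 = 8.
The 2nd smallest replicate is 2.541; the 8th is 3.028.

(2.541, 3.028)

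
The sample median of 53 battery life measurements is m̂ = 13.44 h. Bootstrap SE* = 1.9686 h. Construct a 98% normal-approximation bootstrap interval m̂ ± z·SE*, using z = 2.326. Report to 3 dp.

Margin = 2.326 × 1.9686 = 4.5790
Interval: 13.44 ± 4.5790

(8.861, 18.019)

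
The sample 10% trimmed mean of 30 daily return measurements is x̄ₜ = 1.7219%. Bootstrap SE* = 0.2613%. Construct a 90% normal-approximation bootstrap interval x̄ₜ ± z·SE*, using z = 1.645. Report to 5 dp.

Margin = 1.645 × 0.2613 = 0.429838
Interval: 1.7219 ± 0.429838

(1.29206, 2.15174)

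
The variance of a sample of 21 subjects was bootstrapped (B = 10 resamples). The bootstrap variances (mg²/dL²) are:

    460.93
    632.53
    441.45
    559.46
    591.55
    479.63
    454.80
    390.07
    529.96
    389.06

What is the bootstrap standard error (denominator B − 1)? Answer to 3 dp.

Bootstrap SE is the standard deviation of the 10 replicate variances.
Mean of replicates: (460.93 + 632.53 + 441.45 + 559.46 + 591.55 + 479.63 + 454.80 + 390.07 + 529.96 + 389.06) / 10 = 4929.4400 / 10 = 492.9440
Sum of squared deviations: (−32.0140)² + (+139.5860)² + (−51.4940)² + (+66.5160)² + (+98.6060)² + (−13.3140)² + (−38.1440)² + (−102.8740)² + (+37.0160)² + (−103.8840)² = 61685.6580
Variance = 61685.6580 / 9 = 6853.9620
SE* = √6853.9620

SE* = 82.789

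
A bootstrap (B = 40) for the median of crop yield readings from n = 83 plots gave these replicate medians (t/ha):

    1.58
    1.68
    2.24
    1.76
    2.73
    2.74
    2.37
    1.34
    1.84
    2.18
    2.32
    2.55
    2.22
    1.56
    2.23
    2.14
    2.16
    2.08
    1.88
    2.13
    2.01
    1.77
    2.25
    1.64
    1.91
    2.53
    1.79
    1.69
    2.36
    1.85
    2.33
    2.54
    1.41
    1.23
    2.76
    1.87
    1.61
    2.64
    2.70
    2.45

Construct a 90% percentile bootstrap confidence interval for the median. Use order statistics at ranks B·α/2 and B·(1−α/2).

(1.34, 2.73)

Sorted replicates: 1.23, 1.34, 1.41, 1.56, 1.58, 1.61, 1.64, 1.68, 1.69, 1.76, 1.77, 1.79, 1.84, 1.85, 1.87, 1.88, 1.91, 2.01, 2.08, 2.13, 2.14, 2.16, 2.18, 2.22, 2.23, 2.24, 2.25, 2.32, 2.33, 2.36, 2.37, 2.45, 2.53, 2.54, 2.55, 2.64, 2.70, 2.73, 2.74, 2.76
α = 0.10; lower rank = 40 × 0.050 = 2; upper rank = 40 × 0.950 = 38.
The 2nd smallest replicate is 1.34; the 38th is 2.73.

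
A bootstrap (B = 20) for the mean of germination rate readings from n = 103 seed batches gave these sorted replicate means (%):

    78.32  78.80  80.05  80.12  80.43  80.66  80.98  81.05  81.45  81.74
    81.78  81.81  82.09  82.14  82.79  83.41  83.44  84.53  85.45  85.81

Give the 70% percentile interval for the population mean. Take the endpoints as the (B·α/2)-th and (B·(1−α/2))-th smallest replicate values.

α = 0.30; lower rank = 20 × 0.150 = 3; upper rank = 20 × 0.850 = 17.
The 3rd smallest replicate is 80.05; the 17th is 83.44.

(80.05, 83.44)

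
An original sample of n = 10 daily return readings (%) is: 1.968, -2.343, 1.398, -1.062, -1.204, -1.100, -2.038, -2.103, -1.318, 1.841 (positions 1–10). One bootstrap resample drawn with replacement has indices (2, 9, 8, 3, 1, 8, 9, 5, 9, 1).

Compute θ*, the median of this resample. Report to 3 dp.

θ* = -1.318

Resample values: -2.343, -1.318, -2.103, 1.398, 1.968, -2.103, -1.318, -1.204, -1.318, 1.968.
Sorted: -2.343, -2.103, -2.103, -1.318, -1.318, -1.318, -1.204, 1.398, 1.968, 1.968
Median = average of the two middle values = -1.318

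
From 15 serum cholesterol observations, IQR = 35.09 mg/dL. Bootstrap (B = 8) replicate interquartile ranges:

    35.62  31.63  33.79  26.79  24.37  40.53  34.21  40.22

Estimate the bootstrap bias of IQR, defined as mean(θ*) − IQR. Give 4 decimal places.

bias = −1.6950

mean(θ*) = (35.62 + 31.63 + 33.79 + 26.79 + 24.37 + 40.53 + 34.21 + 40.22) / 8 = 33.39500
bias = 33.39500 − 35.09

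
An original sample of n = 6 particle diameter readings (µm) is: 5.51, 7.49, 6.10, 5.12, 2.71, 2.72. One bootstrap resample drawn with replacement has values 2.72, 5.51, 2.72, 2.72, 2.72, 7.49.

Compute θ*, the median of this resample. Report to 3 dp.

θ* = 2.720

Sorted: 2.72, 2.72, 2.72, 2.72, 5.51, 7.49
Median = average of the two middle values = 2.720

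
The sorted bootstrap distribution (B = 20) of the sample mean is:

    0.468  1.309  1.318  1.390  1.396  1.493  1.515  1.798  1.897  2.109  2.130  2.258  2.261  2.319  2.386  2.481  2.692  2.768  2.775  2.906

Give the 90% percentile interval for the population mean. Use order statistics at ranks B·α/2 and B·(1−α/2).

(0.468, 2.775)

α = 0.10; lower rank = 20 × 0.050 = 1; upper rank = 20 × 0.950 = 19.
The 1st smallest replicate is 0.468; the 19th is 2.775.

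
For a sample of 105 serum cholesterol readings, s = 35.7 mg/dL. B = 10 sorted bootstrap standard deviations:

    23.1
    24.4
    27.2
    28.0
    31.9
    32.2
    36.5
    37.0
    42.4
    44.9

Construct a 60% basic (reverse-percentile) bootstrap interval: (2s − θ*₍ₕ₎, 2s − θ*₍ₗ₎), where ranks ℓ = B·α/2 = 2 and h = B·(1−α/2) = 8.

Percentile endpoints at ranks 2 and 8: θ*₍2₎ = 24.4, θ*₍8₎ = 37.0.
Basic interval reflects these around s:
  lower = 2 × 35.7 − 37.0 = 34.4
  upper = 2 × 35.7 − 24.4 = 47.0

(34.4, 47.0)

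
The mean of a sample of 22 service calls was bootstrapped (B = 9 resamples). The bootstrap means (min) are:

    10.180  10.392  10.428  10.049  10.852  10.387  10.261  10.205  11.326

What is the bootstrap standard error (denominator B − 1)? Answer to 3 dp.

Bootstrap SE is the standard deviation of the 9 replicate means.
Mean of replicates: (10.180 + 10.392 + 10.428 + 10.049 + 10.852 + 10.387 + 10.261 + 10.205 + 11.326) / 9 = 94.0800 / 9 = 10.4533
Sum of squared deviations: (−0.2733)² + (−0.0613)² + (−0.0253)² + (−0.4043)² + (+0.3987)² + (−0.0663)² + (−0.1923)² + (−0.2483)² + (+0.8727)² = 1.2661
Variance = 1.2661 / 8 = 0.1583
SE* = √0.1583

SE* = 0.398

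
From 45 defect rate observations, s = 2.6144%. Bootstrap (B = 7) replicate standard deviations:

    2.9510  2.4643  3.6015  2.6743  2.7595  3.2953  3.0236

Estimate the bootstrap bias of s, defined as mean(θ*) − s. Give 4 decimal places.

bias = +0.3527

mean(θ*) = (2.9510 + 2.4643 + 3.6015 + 2.6743 + 2.7595 + 3.2953 + 3.0236) / 7 = 2.96707
bias = 2.96707 − 2.6144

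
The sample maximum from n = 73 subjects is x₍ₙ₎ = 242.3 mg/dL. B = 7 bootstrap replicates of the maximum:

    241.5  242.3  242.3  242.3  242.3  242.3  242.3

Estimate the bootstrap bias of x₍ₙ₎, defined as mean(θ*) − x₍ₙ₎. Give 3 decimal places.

bias = −0.114

mean(θ*) = (241.5 + 242.3 + 242.3 + 242.3 + 242.3 + 242.3 + 242.3) / 7 = 242.1857
bias = 242.1857 − 242.3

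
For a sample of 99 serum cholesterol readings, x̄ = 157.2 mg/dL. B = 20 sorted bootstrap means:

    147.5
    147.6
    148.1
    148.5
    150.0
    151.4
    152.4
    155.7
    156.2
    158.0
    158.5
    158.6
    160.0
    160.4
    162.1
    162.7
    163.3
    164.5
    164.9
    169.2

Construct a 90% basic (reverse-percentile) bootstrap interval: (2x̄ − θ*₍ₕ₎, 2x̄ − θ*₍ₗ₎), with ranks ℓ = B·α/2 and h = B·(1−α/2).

Percentile endpoints at ranks 1 and 19: θ*₍1₎ = 147.5, θ*₍19₎ = 164.9.
Basic interval reflects these around x̄:
  lower = 2 × 157.2 − 164.9 = 149.5
  upper = 2 × 157.2 − 147.5 = 166.9

(149.5, 166.9)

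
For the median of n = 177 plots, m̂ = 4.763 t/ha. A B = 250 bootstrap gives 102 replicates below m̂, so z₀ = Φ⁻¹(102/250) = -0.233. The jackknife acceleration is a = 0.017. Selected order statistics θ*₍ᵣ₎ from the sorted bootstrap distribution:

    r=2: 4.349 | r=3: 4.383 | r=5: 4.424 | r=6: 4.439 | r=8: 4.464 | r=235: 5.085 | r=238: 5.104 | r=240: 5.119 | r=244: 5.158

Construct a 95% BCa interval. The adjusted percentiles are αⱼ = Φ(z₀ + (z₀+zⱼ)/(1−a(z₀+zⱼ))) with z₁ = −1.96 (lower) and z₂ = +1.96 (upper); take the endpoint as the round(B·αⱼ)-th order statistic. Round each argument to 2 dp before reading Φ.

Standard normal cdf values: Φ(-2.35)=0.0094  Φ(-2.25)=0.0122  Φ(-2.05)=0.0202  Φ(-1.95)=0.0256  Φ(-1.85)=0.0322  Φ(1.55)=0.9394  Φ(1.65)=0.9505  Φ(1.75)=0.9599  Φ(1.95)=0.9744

(4.349, 5.085)

Lower: z₀ + z₁ = -0.233 + (-1.960) = -2.193; 1 − a(z₀+z₁) = 1 − (0.017)(-2.193) = 1.0373; argument = -0.233 + (-2.193)/1.0373 = -2.3472 → -2.35.
α₁ = Φ(-2.35) = 0.0094; rank = round(250 × 0.0094) = 2; θ*₍2₎ = 4.349.
Upper: z₀ + z₂ = 1.727; 1 − a(z₀+z₂) = 0.9706; argument = 1.5462 → 1.55; α₂ = 0.9394; rank = 235; θ*₍235₎ = 5.085.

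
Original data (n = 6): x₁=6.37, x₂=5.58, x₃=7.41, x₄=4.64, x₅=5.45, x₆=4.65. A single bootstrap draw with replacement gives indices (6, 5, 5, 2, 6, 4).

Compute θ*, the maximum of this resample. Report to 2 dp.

θ* = 5.58

Resample values: 4.65, 5.45, 5.45, 5.58, 4.65, 4.64.
Maximum = 5.58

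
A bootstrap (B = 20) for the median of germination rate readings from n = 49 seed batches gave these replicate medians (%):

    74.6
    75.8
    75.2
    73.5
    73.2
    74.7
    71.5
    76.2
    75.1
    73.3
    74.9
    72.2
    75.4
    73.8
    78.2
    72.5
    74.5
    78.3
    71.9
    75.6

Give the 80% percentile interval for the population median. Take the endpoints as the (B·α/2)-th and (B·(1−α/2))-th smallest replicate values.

(71.9, 76.2)

Sorted replicates: 71.5, 71.9, 72.2, 72.5, 73.2, 73.3, 73.5, 73.8, 74.5, 74.6, 74.7, 74.9, 75.1, 75.2, 75.4, 75.6, 75.8, 76.2, 78.2, 78.3
α = 0.20; lower rank = 20 × 0.100 = 2; upper rank = 20 × 0.900 = 18.
The 2nd smallest replicate is 71.9; the 18th is 76.2.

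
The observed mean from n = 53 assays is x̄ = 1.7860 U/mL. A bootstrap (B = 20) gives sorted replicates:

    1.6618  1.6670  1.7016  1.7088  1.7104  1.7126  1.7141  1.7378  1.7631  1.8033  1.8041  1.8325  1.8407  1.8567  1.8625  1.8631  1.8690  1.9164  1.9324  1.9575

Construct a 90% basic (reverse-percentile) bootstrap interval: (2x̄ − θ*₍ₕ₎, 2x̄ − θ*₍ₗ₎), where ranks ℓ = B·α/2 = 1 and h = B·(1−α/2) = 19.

(1.6396, 1.9102)

Percentile endpoints at ranks 1 and 19: θ*₍1₎ = 1.6618, θ*₍19₎ = 1.9324.
Basic interval reflects these around x̄:
  lower = 2 × 1.7860 − 1.9324 = 1.6396
  upper = 2 × 1.7860 − 1.6618 = 1.9102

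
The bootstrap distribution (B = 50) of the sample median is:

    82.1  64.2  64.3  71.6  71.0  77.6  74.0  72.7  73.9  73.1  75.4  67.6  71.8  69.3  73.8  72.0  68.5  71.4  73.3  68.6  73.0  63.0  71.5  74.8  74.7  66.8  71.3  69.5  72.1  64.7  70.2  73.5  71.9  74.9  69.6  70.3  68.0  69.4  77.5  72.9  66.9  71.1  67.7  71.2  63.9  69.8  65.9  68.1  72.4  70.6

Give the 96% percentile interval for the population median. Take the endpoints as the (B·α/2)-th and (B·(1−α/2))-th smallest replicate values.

Sorted replicates: 63.0, 63.9, 64.2, 64.3, 64.7, 65.9, 66.8, 66.9, 67.6, 67.7, 68.0, 68.1, 68.5, 68.6, 69.3, 69.4, 69.5, 69.6, 69.8, 70.2, 70.3, 70.6, 71.0, 71.1, 71.2, 71.3, 71.4, 71.5, 71.6, 71.8, 71.9, 72.0, 72.1, 72.4, 72.7, 72.9, 73.0, 73.1, 73.3, 73.5, 73.8, 73.9, 74.0, 74.7, 74.8, 74.9, 75.4, 77.5, 77.6, 82.1
α = 0.04; lower rank = 50 × 0.020 = 1; upper rank = 50 × 0.980 = 49.
The 1st smallest replicate is 63.0; the 49th is 77.6.

(63.0, 77.6)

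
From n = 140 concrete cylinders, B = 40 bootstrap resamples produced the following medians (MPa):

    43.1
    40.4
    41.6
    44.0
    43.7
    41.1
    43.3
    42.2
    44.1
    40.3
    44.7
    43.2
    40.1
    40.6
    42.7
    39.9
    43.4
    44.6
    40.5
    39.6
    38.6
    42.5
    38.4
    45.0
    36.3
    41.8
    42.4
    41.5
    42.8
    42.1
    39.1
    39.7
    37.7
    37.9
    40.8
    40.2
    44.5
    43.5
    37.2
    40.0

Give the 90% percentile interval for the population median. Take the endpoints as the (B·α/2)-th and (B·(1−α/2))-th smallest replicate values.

Sorted replicates: 36.3, 37.2, 37.7, 37.9, 38.4, 38.6, 39.1, 39.6, 39.7, 39.9, 40.0, 40.1, 40.2, 40.3, 40.4, 40.5, 40.6, 40.8, 41.1, 41.5, 41.6, 41.8, 42.1, 42.2, 42.4, 42.5, 42.7, 42.8, 43.1, 43.2, 43.3, 43.4, 43.5, 43.7, 44.0, 44.1, 44.5, 44.6, 44.7, 45.0
α = 0.10; lower rank = 40 × 0.050 = 2; upper rank = 40 × 0.950 = 38.
The 2nd smallest replicate is 37.2; the 38th is 44.6.

(37.2, 44.6)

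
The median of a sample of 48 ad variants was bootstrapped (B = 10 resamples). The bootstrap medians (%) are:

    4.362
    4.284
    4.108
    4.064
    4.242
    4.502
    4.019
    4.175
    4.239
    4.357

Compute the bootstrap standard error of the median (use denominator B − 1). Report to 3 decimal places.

Bootstrap SE is the standard deviation of the 10 replicate medians.
Mean of replicates: (4.362 + 4.284 + 4.108 + 4.064 + 4.242 + 4.502 + 4.019 + 4.175 + 4.239 + 4.357) / 10 = 42.3520 / 10 = 4.2352
Sum of squared deviations: (+0.1268)² + (+0.0488)² + (−0.1272)² + (−0.1712)² + (+0.0068)² + (+0.2668)² + (−0.2162)² + (−0.0602)² + (+0.0038)² + (+0.1218)² = 0.2004
Variance = 0.2004 / 9 = 0.0223
SE* = √0.0223

SE* = 0.149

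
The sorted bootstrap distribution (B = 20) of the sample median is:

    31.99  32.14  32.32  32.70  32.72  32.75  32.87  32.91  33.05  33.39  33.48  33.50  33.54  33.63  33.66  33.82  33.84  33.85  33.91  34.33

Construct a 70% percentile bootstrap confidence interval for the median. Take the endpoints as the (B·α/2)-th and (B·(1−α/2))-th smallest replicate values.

(32.32, 33.84)

α = 0.30; lower rank = 20 × 0.150 = 3; upper rank = 20 × 0.850 = 17.
The 3rd smallest replicate is 32.32; the 17th is 33.84.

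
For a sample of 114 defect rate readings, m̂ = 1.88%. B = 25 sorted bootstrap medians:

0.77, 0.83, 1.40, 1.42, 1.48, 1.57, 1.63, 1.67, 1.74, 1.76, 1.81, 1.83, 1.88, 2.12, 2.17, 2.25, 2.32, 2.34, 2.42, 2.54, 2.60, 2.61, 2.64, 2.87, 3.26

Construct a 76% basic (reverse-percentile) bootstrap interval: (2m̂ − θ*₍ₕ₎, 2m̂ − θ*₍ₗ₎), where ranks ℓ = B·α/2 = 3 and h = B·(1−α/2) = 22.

Percentile endpoints at ranks 3 and 22: θ*₍3₎ = 1.40, θ*₍22₎ = 2.61.
Basic interval reflects these around m̂:
  lower = 2 × 1.88 − 2.61 = 1.15
  upper = 2 × 1.88 − 1.40 = 2.36

(1.15, 2.36)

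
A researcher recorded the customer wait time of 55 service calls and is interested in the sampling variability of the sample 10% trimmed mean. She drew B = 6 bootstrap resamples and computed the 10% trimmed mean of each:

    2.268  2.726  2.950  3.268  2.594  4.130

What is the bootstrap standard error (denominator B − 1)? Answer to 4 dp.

Bootstrap SE is the standard deviation of the 6 replicate 10% trimmed means.
Mean of replicates: (2.268 + 2.726 + 2.950 + 3.268 + 2.594 + 4.130) / 6 = 17.93600 / 6 = 2.98933
Sum of squared deviations: (−0.72133)² + (−0.26333)² + (−0.03933)² + (+0.27867)² + (−0.39533)² + (+1.14067)² = 2.12628
Variance = 2.12628 / 5 = 0.42526
SE* = √0.42526

SE* = 0.6521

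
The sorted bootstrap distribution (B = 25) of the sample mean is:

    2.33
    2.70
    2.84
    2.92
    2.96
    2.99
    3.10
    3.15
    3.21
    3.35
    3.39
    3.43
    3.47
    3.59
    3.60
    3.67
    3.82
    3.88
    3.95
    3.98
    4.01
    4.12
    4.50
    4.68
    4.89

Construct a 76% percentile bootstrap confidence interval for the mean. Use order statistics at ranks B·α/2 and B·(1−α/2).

(2.84, 4.12)

α = 0.24; lower rank = 25 × 0.120 = 3; upper rank = 25 × 0.880 = 22.
The 3rd smallest replicate is 2.84; the 22nd is 4.12.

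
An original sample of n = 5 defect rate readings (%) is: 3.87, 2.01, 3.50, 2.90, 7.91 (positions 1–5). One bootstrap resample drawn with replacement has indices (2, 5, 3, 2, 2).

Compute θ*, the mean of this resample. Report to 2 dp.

Resample values: 2.01, 7.91, 3.50, 2.01, 2.01.
Mean = (2.01 + 7.91 + 3.50 + 2.01 + 2.01) / 5 = 17.440 / 5 = 3.49

θ* = 3.49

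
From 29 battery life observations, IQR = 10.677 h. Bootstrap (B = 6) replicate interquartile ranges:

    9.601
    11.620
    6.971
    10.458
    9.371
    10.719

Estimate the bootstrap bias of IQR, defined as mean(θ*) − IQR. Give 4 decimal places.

mean(θ*) = (9.601 + 11.620 + 6.971 + 10.458 + 9.371 + 10.719) / 6 = 9.79000
bias = 9.79000 − 10.677

bias = −0.8870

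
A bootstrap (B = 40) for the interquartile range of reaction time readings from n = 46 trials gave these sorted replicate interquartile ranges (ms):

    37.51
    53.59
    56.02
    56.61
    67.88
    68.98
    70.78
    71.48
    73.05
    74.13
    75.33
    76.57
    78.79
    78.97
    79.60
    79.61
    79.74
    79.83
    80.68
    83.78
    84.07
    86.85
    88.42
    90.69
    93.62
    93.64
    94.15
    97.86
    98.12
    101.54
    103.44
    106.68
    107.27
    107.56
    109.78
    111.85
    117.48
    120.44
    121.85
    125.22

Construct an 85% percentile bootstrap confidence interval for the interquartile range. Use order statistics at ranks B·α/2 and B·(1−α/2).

α = 0.15; lower rank = 40 × 0.075 = 3; upper rank = 40 × 0.925 = 37.
The 3rd smallest replicate is 56.02; the 37th is 117.48.

(56.02, 117.48)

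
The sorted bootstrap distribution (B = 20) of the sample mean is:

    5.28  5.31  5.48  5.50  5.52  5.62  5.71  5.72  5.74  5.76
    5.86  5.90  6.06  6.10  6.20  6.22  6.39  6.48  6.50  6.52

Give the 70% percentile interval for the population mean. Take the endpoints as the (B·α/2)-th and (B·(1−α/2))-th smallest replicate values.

(5.48, 6.39)

α = 0.30; lower rank = 20 × 0.150 = 3; upper rank = 20 × 0.850 = 17.
The 3rd smallest replicate is 5.48; the 17th is 6.39.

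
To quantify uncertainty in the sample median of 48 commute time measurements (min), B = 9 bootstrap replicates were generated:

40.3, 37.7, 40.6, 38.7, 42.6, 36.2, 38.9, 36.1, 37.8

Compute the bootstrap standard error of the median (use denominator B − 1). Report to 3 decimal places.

SE* = 2.127

Bootstrap SE is the standard deviation of the 9 replicate medians.
Mean of replicates: (40.3 + 37.7 + 40.6 + 38.7 + 42.6 + 36.2 + 38.9 + 36.1 + 37.8) / 9 = 348.9000 / 9 = 38.7667
Sum of squared deviations: (+1.5333)² + (−1.0667)² + (+1.8333)² + (−0.0667)² + (+3.8333)² + (−2.5667)² + (+0.1333)² + (−2.6667)² + (−0.9667)² = 36.2000
Variance = 36.2000 / 8 = 4.5250
SE* = √4.5250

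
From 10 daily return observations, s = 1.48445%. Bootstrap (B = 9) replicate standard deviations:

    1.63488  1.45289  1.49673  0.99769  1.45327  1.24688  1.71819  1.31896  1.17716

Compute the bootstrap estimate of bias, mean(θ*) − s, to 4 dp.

bias = −0.0959

mean(θ*) = (1.63488 + 1.45289 + 1.49673 + 0.99769 + 1.45327 + 1.24688 + 1.71819 + 1.31896 + 1.17716) / 9 = 1.38852
bias = 1.38852 − 1.48445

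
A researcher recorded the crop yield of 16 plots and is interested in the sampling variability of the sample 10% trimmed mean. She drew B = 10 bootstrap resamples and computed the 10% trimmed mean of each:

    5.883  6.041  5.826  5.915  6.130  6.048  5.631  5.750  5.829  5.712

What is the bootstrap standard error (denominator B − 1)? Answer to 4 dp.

SE* = 0.1600

Bootstrap SE is the standard deviation of the 10 replicate 10% trimmed means.
Mean of replicates: (5.883 + 6.041 + 5.826 + 5.915 + 6.130 + 6.048 + 5.631 + 5.750 + 5.829 + 5.712) / 10 = 58.76500 / 10 = 5.87650
Sum of squared deviations: (+0.00650)² + (+0.16450)² + (−0.05050)² + (+0.03850)² + (+0.25350)² + (+0.17150)² + (−0.24550)² + (−0.12650)² + (−0.04750)² + (−0.16450)² = 0.23040
Variance = 0.23040 / 9 = 0.02560
SE* = √0.02560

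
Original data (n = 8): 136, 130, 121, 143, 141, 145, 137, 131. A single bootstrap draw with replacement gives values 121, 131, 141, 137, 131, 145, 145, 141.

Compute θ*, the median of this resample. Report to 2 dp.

Sorted: 121, 131, 131, 137, 141, 141, 145, 145
Median = average of the two middle values = 139.00

θ* = 139.00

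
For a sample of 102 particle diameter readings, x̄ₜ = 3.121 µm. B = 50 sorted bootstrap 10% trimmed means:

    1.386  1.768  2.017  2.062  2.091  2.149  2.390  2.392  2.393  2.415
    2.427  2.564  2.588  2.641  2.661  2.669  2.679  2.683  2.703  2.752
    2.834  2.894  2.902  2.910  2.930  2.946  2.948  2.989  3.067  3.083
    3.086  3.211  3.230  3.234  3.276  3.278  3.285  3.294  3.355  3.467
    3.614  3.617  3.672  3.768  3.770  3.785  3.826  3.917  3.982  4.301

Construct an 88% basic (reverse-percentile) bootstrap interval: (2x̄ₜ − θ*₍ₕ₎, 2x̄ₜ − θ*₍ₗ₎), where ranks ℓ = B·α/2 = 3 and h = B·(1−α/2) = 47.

(2.416, 4.225)

Percentile endpoints at ranks 3 and 47: θ*₍3₎ = 2.017, θ*₍47₎ = 3.826.
Basic interval reflects these around x̄ₜ:
  lower = 2 × 3.121 − 3.826 = 2.416
  upper = 2 × 3.121 − 2.017 = 4.225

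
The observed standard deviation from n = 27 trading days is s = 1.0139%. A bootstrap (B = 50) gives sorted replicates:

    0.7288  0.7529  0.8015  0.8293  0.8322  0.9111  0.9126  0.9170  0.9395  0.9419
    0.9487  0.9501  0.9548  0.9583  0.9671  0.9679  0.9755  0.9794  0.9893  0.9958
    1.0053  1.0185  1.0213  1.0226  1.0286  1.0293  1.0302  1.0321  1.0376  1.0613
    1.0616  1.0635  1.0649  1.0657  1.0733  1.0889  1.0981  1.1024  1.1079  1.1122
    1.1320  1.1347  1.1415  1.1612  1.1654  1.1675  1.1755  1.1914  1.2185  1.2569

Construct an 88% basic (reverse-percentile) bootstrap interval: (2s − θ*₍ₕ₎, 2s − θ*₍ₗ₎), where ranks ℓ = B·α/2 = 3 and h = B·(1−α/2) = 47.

Percentile endpoints at ranks 3 and 47: θ*₍3₎ = 0.8015, θ*₍47₎ = 1.1755.
Basic interval reflects these around s:
  lower = 2 × 1.0139 − 1.1755 = 0.8523
  upper = 2 × 1.0139 − 0.8015 = 1.2263

(0.8523, 1.2263)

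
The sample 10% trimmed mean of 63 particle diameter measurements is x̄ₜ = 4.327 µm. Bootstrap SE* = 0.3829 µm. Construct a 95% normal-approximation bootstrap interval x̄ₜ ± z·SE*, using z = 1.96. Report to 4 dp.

Margin = 1.96 × 0.3829 = 0.75048
Interval: 4.327 ± 0.75048

(3.5765, 5.0775)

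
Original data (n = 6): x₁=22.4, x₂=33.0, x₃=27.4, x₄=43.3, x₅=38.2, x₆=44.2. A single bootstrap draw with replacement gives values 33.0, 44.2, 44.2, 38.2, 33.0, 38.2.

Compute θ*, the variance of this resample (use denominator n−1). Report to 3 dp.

Mean = 38.4667; sum of squared deviations = 125.6533
s² = 125.6533 / 5 = 25.1307

θ* = 25.131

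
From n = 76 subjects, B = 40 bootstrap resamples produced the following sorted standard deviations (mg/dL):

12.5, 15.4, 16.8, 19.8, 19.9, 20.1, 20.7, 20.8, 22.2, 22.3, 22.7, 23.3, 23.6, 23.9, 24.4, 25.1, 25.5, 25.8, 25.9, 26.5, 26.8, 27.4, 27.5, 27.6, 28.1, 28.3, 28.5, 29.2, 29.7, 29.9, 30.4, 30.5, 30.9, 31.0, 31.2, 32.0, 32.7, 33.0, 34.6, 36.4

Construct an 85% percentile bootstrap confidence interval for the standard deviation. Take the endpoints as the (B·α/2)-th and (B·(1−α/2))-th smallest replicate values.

α = 0.15; lower rank = 40 × 0.075 = 3; upper rank = 40 × 0.925 = 37.
The 3rd smallest replicate is 16.8; the 37th is 32.7.

(16.8, 32.7)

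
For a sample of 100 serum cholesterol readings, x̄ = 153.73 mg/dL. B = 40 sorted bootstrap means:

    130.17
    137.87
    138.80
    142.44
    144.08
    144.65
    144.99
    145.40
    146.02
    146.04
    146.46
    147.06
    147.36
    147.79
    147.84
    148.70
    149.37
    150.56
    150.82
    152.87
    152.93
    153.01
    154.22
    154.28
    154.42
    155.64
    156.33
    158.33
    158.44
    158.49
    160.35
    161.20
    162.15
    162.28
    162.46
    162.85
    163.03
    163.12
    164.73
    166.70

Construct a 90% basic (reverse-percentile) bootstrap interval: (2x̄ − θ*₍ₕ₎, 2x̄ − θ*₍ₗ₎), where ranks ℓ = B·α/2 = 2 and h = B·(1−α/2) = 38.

Percentile endpoints at ranks 2 and 38: θ*₍2₎ = 137.87, θ*₍38₎ = 163.12.
Basic interval reflects these around x̄:
  lower = 2 × 153.73 − 163.12 = 144.34
  upper = 2 × 153.73 − 137.87 = 169.59

(144.34, 169.59)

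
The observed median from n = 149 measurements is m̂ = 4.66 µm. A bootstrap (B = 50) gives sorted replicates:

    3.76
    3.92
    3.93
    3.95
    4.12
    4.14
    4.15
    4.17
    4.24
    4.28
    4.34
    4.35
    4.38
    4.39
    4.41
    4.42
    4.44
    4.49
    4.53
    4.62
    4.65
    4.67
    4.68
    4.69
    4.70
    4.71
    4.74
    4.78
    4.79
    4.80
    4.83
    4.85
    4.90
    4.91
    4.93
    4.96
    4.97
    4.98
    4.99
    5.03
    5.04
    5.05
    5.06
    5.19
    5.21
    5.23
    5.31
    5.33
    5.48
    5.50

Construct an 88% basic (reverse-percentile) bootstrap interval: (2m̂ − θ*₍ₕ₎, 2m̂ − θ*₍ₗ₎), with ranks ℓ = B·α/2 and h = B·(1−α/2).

Percentile endpoints at ranks 3 and 47: θ*₍3₎ = 3.93, θ*₍47₎ = 5.31.
Basic interval reflects these around m̂:
  lower = 2 × 4.66 − 5.31 = 4.01
  upper = 2 × 4.66 − 3.93 = 5.39

(4.01, 5.39)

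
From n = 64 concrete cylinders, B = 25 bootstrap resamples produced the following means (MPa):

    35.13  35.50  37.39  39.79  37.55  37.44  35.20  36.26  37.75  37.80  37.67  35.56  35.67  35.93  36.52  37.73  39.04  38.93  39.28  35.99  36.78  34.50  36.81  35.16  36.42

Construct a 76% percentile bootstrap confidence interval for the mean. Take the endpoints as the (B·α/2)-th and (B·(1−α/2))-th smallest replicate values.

Sorted replicates: 34.50, 35.13, 35.16, 35.20, 35.50, 35.56, 35.67, 35.93, 35.99, 36.26, 36.42, 36.52, 36.78, 36.81, 37.39, 37.44, 37.55, 37.67, 37.73, 37.75, 37.80, 38.93, 39.04, 39.28, 39.79
α = 0.24; lower rank = 25 × 0.120 = 3; upper rank = 25 × 0.880 = 22.
The 3rd smallest replicate is 35.16; the 22nd is 38.93.

(35.16, 38.93)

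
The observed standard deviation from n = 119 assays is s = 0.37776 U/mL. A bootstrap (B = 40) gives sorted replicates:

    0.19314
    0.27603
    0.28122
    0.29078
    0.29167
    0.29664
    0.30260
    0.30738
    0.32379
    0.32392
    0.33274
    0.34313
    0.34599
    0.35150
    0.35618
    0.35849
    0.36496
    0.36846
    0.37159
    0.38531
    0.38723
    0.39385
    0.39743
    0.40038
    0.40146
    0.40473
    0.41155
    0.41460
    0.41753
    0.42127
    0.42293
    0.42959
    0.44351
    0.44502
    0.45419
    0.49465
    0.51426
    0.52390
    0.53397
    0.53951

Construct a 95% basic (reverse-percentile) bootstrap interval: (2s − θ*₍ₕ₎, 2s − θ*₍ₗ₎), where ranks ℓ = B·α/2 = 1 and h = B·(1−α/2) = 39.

(0.22155, 0.56238)

Percentile endpoints at ranks 1 and 39: θ*₍1₎ = 0.19314, θ*₍39₎ = 0.53397.
Basic interval reflects these around s:
  lower = 2 × 0.37776 − 0.53397 = 0.22155
  upper = 2 × 0.37776 − 0.19314 = 0.56238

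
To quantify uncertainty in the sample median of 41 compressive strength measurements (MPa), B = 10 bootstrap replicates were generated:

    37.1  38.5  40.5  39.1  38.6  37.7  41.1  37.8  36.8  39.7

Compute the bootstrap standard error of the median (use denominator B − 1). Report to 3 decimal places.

Bootstrap SE is the standard deviation of the 10 replicate medians.
Mean of replicates: (37.1 + 38.5 + 40.5 + 39.1 + 38.6 + 37.7 + 41.1 + 37.8 + 36.8 + 39.7) / 10 = 386.9000 / 10 = 38.6900
Sum of squared deviations: (−1.5900)² + (−0.1900)² + (+1.8100)² + (+0.4100)² + (−0.0900)² + (−0.9900)² + (+2.4100)² + (−0.8900)² + (−1.8900)² + (+1.0100)² = 18.1890
Variance = 18.1890 / 9 = 2.0210
SE* = √2.0210

SE* = 1.422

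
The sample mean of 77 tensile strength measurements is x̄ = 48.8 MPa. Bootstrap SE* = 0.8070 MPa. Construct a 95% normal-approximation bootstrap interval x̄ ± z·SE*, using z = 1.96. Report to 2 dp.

(47.22, 50.38)

Margin = 1.96 × 0.8070 = 1.582
Interval: 48.8 ± 1.582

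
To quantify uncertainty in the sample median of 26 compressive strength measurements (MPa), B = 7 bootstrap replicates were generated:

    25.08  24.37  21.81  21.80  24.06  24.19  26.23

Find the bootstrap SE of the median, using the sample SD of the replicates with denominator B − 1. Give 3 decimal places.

SE* = 1.629

Bootstrap SE is the standard deviation of the 7 replicate medians.
Mean of replicates: (25.08 + 24.37 + 21.81 + 21.80 + 24.06 + 24.19 + 26.23) / 7 = 167.5400 / 7 = 23.9343
Sum of squared deviations: (+1.1457)² + (+0.4357)² + (−2.1243)² + (−2.1343)² + (+0.1257)² + (+0.2557)² + (+2.2957)² = 15.9218
Variance = 15.9218 / 6 = 2.6536
SE* = √2.6536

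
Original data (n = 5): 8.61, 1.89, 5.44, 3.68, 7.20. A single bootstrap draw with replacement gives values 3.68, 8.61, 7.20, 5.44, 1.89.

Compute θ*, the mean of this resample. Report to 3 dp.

θ* = 5.364

Mean = (3.68 + 8.61 + 7.20 + 5.44 + 1.89) / 5 = 26.820 / 5 = 5.364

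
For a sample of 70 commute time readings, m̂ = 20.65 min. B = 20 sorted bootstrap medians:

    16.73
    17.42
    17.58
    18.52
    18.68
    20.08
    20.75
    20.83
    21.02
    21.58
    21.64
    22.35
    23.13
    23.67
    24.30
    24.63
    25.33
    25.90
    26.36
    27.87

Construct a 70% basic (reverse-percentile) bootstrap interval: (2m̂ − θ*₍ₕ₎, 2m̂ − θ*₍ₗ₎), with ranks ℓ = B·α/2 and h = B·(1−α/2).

(15.97, 23.72)

Percentile endpoints at ranks 3 and 17: θ*₍3₎ = 17.58, θ*₍17₎ = 25.33.
Basic interval reflects these around m̂:
  lower = 2 × 20.65 − 25.33 = 15.97
  upper = 2 × 20.65 − 17.58 = 23.72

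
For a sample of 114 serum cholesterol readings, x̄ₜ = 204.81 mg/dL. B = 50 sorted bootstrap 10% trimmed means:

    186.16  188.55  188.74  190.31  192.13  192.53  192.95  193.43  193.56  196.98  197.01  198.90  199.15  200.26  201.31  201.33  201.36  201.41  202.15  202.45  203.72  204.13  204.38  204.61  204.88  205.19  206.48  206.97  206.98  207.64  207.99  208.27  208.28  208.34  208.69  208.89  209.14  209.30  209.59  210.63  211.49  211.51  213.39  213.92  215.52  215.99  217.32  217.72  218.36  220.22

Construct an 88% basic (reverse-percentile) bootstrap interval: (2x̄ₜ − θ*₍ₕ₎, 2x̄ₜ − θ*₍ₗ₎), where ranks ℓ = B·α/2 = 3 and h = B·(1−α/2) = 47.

(192.30, 220.88)

Percentile endpoints at ranks 3 and 47: θ*₍3₎ = 188.74, θ*₍47₎ = 217.32.
Basic interval reflects these around x̄ₜ:
  lower = 2 × 204.81 − 217.32 = 192.30
  upper = 2 × 204.81 − 188.74 = 220.88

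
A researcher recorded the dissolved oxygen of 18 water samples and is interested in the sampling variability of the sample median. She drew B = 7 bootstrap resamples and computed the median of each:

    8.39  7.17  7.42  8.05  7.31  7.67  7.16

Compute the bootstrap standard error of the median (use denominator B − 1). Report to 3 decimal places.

SE* = 0.470

Bootstrap SE is the standard deviation of the 7 replicate medians.
Mean of replicates: (8.39 + 7.17 + 7.42 + 8.05 + 7.31 + 7.67 + 7.16) / 7 = 53.1700 / 7 = 7.5957
Sum of squared deviations: (+0.7943)² + (−0.4257)² + (−0.1757)² + (+0.4543)² + (−0.2857)² + (+0.0743)² + (−0.4357)² = 1.3264
Variance = 1.3264 / 6 = 0.2211
SE* = √0.2211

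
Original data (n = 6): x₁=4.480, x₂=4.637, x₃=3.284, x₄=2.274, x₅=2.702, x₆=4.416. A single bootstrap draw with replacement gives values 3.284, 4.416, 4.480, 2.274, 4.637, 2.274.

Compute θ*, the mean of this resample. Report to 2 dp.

θ* = 3.56

Mean = (3.284 + 4.416 + 4.480 + 2.274 + 4.637 + 2.274) / 6 = 21.3650 / 6 = 3.56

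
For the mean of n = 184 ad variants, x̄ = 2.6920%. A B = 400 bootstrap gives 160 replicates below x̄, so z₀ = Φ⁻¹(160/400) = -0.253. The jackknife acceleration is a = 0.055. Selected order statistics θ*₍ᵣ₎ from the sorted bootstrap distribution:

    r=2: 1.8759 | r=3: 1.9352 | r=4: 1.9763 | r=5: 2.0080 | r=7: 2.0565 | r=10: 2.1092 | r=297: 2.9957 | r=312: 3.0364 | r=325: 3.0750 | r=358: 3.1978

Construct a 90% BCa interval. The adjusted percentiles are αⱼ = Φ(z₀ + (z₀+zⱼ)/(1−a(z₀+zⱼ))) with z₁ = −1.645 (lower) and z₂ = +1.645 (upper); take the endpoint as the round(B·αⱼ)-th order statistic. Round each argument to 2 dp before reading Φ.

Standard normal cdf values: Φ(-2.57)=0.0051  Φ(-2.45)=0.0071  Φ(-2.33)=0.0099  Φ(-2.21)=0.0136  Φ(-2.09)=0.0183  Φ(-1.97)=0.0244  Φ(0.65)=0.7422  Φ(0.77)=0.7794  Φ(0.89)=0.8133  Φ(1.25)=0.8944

Lower: z₀ + z₁ = -0.253 + (-1.645) = -1.898; 1 − a(z₀+z₁) = 1 − (0.055)(-1.898) = 1.1044; argument = -0.253 + (-1.898)/1.1044 = -1.9716 → -1.97.
α₁ = Φ(-1.97) = 0.0244; rank = round(400 × 0.0244) = 10; θ*₍10₎ = 2.1092.
Upper: z₀ + z₂ = 1.392; 1 − a(z₀+z₂) = 0.9234; argument = 1.2544 → 1.25; α₂ = 0.8944; rank = 358; θ*₍358₎ = 3.1978.

(2.1092, 3.1978)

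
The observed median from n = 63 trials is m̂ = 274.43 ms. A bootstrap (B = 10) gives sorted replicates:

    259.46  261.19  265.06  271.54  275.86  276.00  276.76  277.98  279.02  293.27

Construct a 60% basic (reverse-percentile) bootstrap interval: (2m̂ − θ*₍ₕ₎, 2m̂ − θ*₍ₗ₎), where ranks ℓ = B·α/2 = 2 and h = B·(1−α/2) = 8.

(270.88, 287.67)

Percentile endpoints at ranks 2 and 8: θ*₍2₎ = 261.19, θ*₍8₎ = 277.98.
Basic interval reflects these around m̂:
  lower = 2 × 274.43 − 277.98 = 270.88
  upper = 2 × 274.43 − 261.19 = 287.67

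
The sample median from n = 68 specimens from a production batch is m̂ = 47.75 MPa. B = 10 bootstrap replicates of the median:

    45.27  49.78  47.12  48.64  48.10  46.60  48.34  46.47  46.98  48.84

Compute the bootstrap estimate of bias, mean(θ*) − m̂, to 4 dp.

bias = −0.1360

mean(θ*) = (45.27 + 49.78 + 47.12 + 48.64 + 48.10 + 46.60 + 48.34 + 46.47 + 46.98 + 48.84) / 10 = 47.61400
bias = 47.61400 − 47.75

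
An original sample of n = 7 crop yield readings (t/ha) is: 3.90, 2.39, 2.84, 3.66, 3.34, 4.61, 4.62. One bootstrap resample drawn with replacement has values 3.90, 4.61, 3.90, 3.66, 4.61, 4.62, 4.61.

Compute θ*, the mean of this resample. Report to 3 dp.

Mean = (3.90 + 4.61 + 3.90 + 3.66 + 4.61 + 4.62 + 4.61) / 7 = 29.910 / 7 = 4.273

θ* = 4.273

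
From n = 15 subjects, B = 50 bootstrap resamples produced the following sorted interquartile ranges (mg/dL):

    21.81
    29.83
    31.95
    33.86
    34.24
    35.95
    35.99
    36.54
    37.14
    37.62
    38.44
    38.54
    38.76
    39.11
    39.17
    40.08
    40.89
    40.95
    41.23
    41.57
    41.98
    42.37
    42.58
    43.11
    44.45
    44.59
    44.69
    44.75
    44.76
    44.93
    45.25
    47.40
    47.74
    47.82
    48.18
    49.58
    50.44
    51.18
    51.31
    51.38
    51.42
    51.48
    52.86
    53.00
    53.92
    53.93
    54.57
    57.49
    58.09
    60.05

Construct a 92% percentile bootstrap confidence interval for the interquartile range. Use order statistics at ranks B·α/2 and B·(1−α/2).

α = 0.08; lower rank = 50 × 0.040 = 2; upper rank = 50 × 0.960 = 48.
The 2nd smallest replicate is 29.83; the 48th is 57.49.

(29.83, 57.49)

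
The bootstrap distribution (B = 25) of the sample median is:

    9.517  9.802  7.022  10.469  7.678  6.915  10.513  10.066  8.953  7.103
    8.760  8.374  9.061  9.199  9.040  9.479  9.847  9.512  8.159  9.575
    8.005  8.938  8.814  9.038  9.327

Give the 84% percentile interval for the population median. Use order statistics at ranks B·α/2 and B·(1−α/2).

Sorted replicates: 6.915, 7.022, 7.103, 7.678, 8.005, 8.159, 8.374, 8.760, 8.814, 8.938, 8.953, 9.038, 9.040, 9.061, 9.199, 9.327, 9.479, 9.512, 9.517, 9.575, 9.802, 9.847, 10.066, 10.469, 10.513
α = 0.16; lower rank = 25 × 0.080 = 2; upper rank = 25 × 0.920 = 23.
The 2nd smallest replicate is 7.022; the 23rd is 10.066.

(7.022, 10.066)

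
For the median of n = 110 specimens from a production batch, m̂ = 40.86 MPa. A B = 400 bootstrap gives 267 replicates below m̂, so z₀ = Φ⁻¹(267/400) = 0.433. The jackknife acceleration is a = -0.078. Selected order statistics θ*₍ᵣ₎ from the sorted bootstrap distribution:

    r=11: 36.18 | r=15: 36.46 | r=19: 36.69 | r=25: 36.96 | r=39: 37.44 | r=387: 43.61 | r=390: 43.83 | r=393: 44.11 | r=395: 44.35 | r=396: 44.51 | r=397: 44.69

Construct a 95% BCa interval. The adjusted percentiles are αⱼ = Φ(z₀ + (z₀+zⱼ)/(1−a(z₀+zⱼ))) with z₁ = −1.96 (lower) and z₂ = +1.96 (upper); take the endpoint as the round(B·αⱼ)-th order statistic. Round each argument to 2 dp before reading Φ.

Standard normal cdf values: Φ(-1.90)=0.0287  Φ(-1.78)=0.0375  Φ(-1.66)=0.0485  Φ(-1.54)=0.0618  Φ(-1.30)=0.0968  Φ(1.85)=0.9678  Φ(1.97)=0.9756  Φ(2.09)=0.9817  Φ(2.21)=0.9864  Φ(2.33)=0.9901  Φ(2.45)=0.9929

(37.44, 44.69)

Lower: z₀ + z₁ = 0.433 + (-1.960) = -1.527; 1 − a(z₀+z₁) = 1 − (-0.078)(-1.527) = 0.8809; argument = 0.433 + (-1.527)/0.8809 = -1.3005 → -1.30.
α₁ = Φ(-1.30) = 0.0968; rank = round(400 × 0.0968) = 39; θ*₍39₎ = 37.44.
Upper: z₀ + z₂ = 2.393; 1 − a(z₀+z₂) = 1.1867; argument = 2.4496 → 2.45; α₂ = 0.9929; rank = 397; θ*₍397₎ = 44.69.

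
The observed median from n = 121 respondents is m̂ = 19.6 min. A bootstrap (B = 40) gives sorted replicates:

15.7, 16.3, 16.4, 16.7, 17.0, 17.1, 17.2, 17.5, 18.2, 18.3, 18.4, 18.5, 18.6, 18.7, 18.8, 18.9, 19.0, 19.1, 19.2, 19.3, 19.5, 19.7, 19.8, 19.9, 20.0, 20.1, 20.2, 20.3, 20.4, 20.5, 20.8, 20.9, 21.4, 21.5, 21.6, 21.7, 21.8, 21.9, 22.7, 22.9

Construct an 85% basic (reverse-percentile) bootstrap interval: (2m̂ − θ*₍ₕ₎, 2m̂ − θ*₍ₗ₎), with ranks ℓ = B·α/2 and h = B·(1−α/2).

(17.4, 22.8)

Percentile endpoints at ranks 3 and 37: θ*₍3₎ = 16.4, θ*₍37₎ = 21.8.
Basic interval reflects these around m̂:
  lower = 2 × 19.6 − 21.8 = 17.4
  upper = 2 × 19.6 − 16.4 = 22.8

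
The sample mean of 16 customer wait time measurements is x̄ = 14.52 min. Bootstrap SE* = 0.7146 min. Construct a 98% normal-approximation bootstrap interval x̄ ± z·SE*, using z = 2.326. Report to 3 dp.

(12.858, 16.182)

Margin = 2.326 × 0.7146 = 1.6622
Interval: 14.52 ± 1.6622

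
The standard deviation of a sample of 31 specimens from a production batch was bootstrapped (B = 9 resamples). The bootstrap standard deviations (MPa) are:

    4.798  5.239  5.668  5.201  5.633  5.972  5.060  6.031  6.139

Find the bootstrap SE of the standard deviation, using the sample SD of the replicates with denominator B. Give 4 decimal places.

Bootstrap SE is the standard deviation of the 9 replicate standard deviations.
Mean of replicates: (4.798 + 5.239 + 5.668 + 5.201 + 5.633 + 5.972 + 5.060 + 6.031 + 6.139) / 9 = 49.74100 / 9 = 5.52678
Sum of squared deviations: (−0.72878)² + (−0.28778)² + (+0.14122)² + (−0.32578)² + (+0.10622)² + (+0.44522)² + (−0.46678)² + (+0.50422)² + (+0.61222)² = 1.79645
Variance = 1.79645 / 9 = 0.19961
SE* = √0.19961

SE* = 0.4468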